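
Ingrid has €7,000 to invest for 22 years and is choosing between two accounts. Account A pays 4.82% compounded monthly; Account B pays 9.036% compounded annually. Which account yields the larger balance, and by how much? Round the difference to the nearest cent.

Account B, by €26,780.26

A: (1 + 0.0482/12)^264 ≈ 2.8813993135, so 7,000 × 2.8813993135 ≈ 20,169.7952.
B: (1 + 0.09036)^22 ≈ 6.7071503431, so 7,000 × 6.7071503431 ≈ 46,950.0524.
Difference ≈ 26,780.2572 in favor of B.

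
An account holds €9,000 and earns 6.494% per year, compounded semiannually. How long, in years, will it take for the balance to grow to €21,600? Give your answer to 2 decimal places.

13.70 years

We need (1 + 0.03247)^(2t) = 2.4, so 2t = ln 2.4 / ln 1.03247 ≈ 27.3978.
t ≈ 27.3978/2 = 13.6989 years.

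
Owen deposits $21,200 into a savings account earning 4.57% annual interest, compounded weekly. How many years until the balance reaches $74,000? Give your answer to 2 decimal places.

We need (1 + 0.000878846)^(52t) = 3.4906, so 52t = ln 3.4906 / ln 1.000879 ≈ 1423.0171.
t ≈ 1423.0171/52 = 27.3657 years.

27.37 years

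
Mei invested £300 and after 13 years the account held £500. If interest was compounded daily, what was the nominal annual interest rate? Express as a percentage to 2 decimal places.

3.93%

The 4745-period growth factor is 500/300 = 1.66667.
r/365 = 1.66667^(1/4745) − 1 ≈ 0.000107661, so r ≈ 365·0.000107661 = 3.92964%.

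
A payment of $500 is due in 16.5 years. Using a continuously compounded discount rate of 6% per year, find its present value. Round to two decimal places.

P = A·e^(−rt) = 500·e^(−0.99).
e^(−0.99) ≈ 0.371576691, so P ≈ 185.7883.

$185.79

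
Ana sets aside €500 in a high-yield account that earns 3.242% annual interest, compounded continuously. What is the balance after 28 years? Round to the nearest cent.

€1,239.38

A = P·e^(rt) = 500·e^(0.03242·28) = 500·e^0.90776.
e^0.90776 ≈ 2.478763879, so A ≈ 1,239.3819.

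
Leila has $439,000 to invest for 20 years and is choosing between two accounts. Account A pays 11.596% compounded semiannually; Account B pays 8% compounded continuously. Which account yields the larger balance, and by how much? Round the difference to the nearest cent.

Account A, by $2,009,340.93

Account A growth factor: (1 + 0.05798)^40 ≈ 9.530118829967; balance ≈ 4,183,722.1664.
Account B growth factor: e^(0.08·20) = e^1.6 ≈ 4.953032424395; balance ≈ 2,174,381.2343.
Account A is larger by 2,009,340.9320.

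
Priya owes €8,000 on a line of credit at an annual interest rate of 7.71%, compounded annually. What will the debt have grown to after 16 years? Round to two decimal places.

Growth factor = (1 + 0.0771)^16 ≈ 3.2816813901.
A ≈ 8,000 × 3.2816813901 ≈ 26,253.4511.

€26,253.45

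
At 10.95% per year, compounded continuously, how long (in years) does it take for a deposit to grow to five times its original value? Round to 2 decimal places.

14.70 years

e^(0.1095t) = 5, so 0.1095t = ln 5 ≈ 1.6094.
t ≈ 1.6094/0.1095 ≈ 14.6981.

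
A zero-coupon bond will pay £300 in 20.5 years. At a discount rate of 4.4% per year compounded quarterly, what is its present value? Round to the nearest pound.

£122

Periodic rate = 4.4%/4 = 0.011; 82 periods.
P = 300/(1 + 0.011)^82 ≈ 300/2.45241949 ≈ 122.3282.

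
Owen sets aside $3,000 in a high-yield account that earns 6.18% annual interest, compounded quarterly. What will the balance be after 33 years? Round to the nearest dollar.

Periodic rate = 6.18%/4 = 0.01545; periods = 4·33 = 132.
A = 3,000·(1 + 0.01545)^132 ≈ 3,000·7.5670708266 ≈ 22,701.2125.

$22,701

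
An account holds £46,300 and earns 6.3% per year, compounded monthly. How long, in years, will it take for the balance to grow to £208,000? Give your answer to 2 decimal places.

23.91 years

We need (1 + 0.00525)^(12t) = 4.4924, so 12t = ln 4.4924 / ln 1.00525 ≈ 286.9212.
t ≈ 286.9212/12 = 23.9101 years.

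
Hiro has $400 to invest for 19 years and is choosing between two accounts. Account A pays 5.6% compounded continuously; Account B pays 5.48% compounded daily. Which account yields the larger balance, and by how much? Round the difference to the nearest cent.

A: e^(0.056·19) = e^1.064 ≈ 2.897939595, so 400 × 2.897939595 ≈ 1,159.1758.
B: (1 + 0.0548/365)^6935 ≈ 2.832392743, so 400 × 2.832392743 ≈ 1,132.9571.
Difference ≈ 26.2187 in favor of A.

Account A, by $26.22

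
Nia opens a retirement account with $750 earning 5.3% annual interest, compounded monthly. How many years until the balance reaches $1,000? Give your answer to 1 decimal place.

5.4 years

(1 + 0.00441667)^(12t) = 1,000/750 = 1.3333.
12t·ln(1 + 0.00441667) = ln(1.3333); 12t = 0.28768/0.00440694 ≈ 65.2793.
t ≈ 5.4399 years.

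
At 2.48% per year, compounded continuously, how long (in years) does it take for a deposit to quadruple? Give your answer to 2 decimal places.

e^(0.0248t) = 4, so 0.0248t = ln 4 ≈ 1.3863.
t ≈ 1.3863/0.0248 ≈ 55.8990.

55.90 years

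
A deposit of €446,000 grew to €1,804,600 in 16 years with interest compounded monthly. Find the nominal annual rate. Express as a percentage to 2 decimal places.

8.77%

(1 + r/12)^192 = 1,804,600/446,000 = 4.04619.
1 + r/12 = 4.04619^(1/192) ≈ 1.007307, so r/12 ≈ 0.00730664.
r ≈ 12·0.00730664 = 8.76797%.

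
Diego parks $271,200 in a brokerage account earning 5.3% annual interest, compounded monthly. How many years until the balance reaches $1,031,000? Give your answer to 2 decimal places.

We need (1 + 0.00441667)^(12t) = 3.8016, so 12t = ln 3.8016 / ln 1.004417 ≈ 303.0283.
t ≈ 303.0283/12 = 25.2524 years.

25.25 years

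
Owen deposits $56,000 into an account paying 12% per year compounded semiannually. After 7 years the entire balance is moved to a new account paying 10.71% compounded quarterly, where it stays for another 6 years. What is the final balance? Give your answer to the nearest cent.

$238,713.51

After 7 years at 12%: 56,000 × 2.26090395575 ≈ 126,610.6215.
Then 6 years at 10.71%: 126,610.6215 × 1.88541458092 ≈ 238,713.5119.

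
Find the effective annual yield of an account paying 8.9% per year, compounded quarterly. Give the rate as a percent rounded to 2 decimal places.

One year is 4 periods at 0.02225 each: (1 + 0.02225)^4 ≈ 1.092015.
EAR = 1.092015 − 1 ≈ 9.20147%.

9.20%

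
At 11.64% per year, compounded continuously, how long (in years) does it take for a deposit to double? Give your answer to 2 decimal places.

5.95 years

e^(0.1164t) = 2, so 0.1164t = ln 2 ≈ 0.69315.
t ≈ 0.69315/0.1164 ≈ 5.9549.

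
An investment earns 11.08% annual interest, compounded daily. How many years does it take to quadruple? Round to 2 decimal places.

(1 + 0.000303562)^(365t) = 4.
365t = ln 4 / ln(1 + 0.000303562) ≈ 1.3863/0.000303516 ≈ 4567.4570.
t ≈ 12.5136.

12.51 years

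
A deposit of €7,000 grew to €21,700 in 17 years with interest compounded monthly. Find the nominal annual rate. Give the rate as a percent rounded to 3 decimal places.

6.674%

The 204-period growth factor is 21,700/7,000 = 3.1.
r/12 = 3.1^(1/204) − 1 ≈ 0.0055615, so r ≈ 12·0.0055615 = 6.67380%.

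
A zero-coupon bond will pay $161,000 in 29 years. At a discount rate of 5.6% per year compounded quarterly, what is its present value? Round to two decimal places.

$32,093.94

Growth factor = (1 + 0.014)^116 ≈ 5.01652267573.
P = 161,000/5.01652267573 ≈ 32,093.9444.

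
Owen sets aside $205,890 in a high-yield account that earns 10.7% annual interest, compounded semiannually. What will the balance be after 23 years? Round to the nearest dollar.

$2,263,727

Periodic rate = 10.7%/2 = 0.0535; periods = 2·23 = 46.
A = 205,890·(1 + 0.0535)^46 ≈ 205,890·10.99483806738 ≈ 2,263,727.2097.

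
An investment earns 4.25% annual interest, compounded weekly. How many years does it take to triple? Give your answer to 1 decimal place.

25.9 years

(1 + 0.000817308)^(52t) = 3.
52t = ln 3 / ln(1 + 0.000817308) ≈ 1.0986/0.000816974 ≈ 1344.7337.
t ≈ 25.8603.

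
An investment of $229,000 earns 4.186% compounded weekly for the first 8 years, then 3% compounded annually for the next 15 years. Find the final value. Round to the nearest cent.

$498,622.51

After 8 years at 4.186%: 229,000 × 1.39758435152 ≈ 320,046.8165.
Then 15 years at 3%: 320,046.8165 × 1.5579674166 ≈ 498,622.5119.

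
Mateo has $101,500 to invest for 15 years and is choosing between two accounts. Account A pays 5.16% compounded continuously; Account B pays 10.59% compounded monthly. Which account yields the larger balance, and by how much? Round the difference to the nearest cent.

Account B, by $273,438.49

A: e^(0.0516·15) = e^0.774 ≈ 2.16842261999, so 101,500 × 2.16842261999 ≈ 220,094.8959.
B: (1 + 0.008825)^180 ≈ 4.86239789619, so 101,500 × 4.86239789619 ≈ 493,533.3865.
Difference ≈ 273,438.4905 in favor of B.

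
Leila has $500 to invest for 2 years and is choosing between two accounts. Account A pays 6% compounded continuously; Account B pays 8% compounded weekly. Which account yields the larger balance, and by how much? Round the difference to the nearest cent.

A: e^(0.06·2) = e^0.12 ≈ 1.12749685, so 500 × 1.12749685 ≈ 563.7484.
B: (1 + 0.08/52)^104 ≈ 1.1733666, so 500 × 1.1733666 ≈ 586.6833.
Difference ≈ 22.9349 in favor of B.

Account B, by $22.93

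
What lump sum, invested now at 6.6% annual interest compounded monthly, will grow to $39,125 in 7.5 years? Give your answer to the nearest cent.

Growth factor = (1 + 0.0055)^90 ≈ 1.6382747735.
P = 39,125/1.6382747735 ≈ 23,881.8302.

$23,881.83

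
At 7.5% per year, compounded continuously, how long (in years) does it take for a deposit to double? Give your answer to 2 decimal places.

e^(0.075t) = 2, so 0.075t = ln 2 ≈ 0.69315.
t ≈ 0.69315/0.075 ≈ 9.2420.

9.24 years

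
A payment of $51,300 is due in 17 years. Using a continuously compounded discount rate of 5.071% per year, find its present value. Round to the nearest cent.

$21,663.33

P = A·e^(−rt) = 51,300·e^(−0.86207).
e^(−0.86207) ≈ 0.42228704279, so P ≈ 21,663.3253.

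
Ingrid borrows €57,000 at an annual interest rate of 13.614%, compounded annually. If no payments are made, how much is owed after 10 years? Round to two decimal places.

€204,264.72

Growth factor = (1 + 0.13614)^10 ≈ 3.58359154157.
A ≈ 57,000 × 3.58359154157 ≈ 204,264.7179.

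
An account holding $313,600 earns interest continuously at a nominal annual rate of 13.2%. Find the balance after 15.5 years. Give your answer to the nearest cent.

$2,426,289.19

A = P·e^(rt) = 313,600·e^(0.132·15.5) = 313,600·e^2.046.
e^2.046 ≈ 7.736891562316, so A ≈ 2,426,289.1939.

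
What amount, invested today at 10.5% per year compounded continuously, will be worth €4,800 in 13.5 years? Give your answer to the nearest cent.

P = A·e^(−rt) = 4,800·e^(−1.4175).
e^(−1.4175) ≈ 0.2423190579, so P ≈ 1,163.1315.

€1,163.13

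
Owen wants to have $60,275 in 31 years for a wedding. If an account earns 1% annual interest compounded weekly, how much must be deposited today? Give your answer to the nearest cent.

Periodic rate = 1%/52 = 0.000192308; 1612 periods.
P = 60,275/(1 + 0.01/52)^1612 ≈ 60,275/1.3633844794 ≈ 44,209.8329.

$44,209.83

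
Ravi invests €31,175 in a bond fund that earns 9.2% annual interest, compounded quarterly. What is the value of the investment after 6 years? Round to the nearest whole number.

Growth factor = (1 + 0.023)^24 ≈ 1.7258983323.
A ≈ 31,175 × 1.7258983323 ≈ 53,804.8805.

€53,805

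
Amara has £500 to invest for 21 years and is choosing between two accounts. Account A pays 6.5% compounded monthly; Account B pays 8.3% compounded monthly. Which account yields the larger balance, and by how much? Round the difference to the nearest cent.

A: (1 + 0.065/12)^252 ≈ 3.901325709, so 500 × 3.901325709 ≈ 1,950.6629.
B: (1 + 0.083/12)^252 ≈ 5.680275737, so 500 × 5.680275737 ≈ 2,840.1379.
Difference ≈ 889.4750 in favor of B.

Account B, by £889.48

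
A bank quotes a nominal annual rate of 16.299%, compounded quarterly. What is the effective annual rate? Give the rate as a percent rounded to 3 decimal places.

EAR = (1 + 16.299%/4)^4 − 1 = (1 + 0.0407475)^4 − 1.
(1 + 0.0407475)^4 ≈ 1.173226, so EAR ≈ 17.32255%.

17.323%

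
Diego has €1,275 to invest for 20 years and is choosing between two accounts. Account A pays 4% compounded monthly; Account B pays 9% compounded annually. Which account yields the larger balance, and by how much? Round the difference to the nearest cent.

A: (1 + 0.04/12)^240 ≈ 2.222582087, so 1,275 × 2.222582087 ≈ 2,833.7922.
B: (1 + 0.09)^20 ≈ 5.604410768, so 1,275 × 5.604410768 ≈ 7,145.6237.
Difference ≈ 4,311.8316 in favor of B.

Account B, by €4,311.83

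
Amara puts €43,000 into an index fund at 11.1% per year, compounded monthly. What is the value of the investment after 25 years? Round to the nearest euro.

Periodic rate = 11.1%/12 = 0.00925; periods = 12·25 = 300.
A = 43,000·(1 + 0.00925)^300 ≈ 43,000·15.8353411732 ≈ 680,919.6704.

€680,920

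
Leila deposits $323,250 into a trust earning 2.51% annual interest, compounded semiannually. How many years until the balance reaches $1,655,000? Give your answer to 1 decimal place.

65.5 years

We need (1 + 0.01255)^(2t) = 5.1199, so 2t = ln 5.1199 / ln 1.01255 ≈ 130.9448.
t ≈ 130.9448/2 = 65.4724 years.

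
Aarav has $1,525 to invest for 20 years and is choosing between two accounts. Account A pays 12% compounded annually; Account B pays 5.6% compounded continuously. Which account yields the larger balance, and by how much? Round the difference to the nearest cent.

Account A, by $10,036.69

A: (1 + 0.12)^20 ≈ 9.6462930933, so 1,525 × 9.6462930933 ≈ 14,710.5970.
B: e^(0.056·20) = e^1.12 ≈ 3.064854203, so 1,525 × 3.064854203 ≈ 4,673.9027.
Difference ≈ 10,036.6943 in favor of A.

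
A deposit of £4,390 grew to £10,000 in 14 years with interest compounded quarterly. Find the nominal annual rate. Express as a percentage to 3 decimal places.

(1 + r/4)^56 = 10,000/4,390 = 2.2779.
1 + r/4 = 2.2779^(1/56) ≈ 1.01481, so r/4 ≈ 0.0148096.
r ≈ 4·0.0148096 = 5.92384%.

5.924%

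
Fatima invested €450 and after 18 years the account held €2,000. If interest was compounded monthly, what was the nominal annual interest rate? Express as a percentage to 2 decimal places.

(1 + r/12)^216 = 2,000/450 = 4.44444.
1 + r/12 = 4.44444^(1/216) ≈ 1.00693, so r/12 ≈ 0.00692971.
r ≈ 12·0.00692971 = 8.31565%.

8.32%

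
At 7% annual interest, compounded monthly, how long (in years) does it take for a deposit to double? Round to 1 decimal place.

9.9 years

(1 + 0.00583333)^(12t) = 2.
12t = ln 2 / ln(1 + 0.00583333) ≈ 0.69315/0.00581639 ≈ 119.1715.
t ≈ 9.9310.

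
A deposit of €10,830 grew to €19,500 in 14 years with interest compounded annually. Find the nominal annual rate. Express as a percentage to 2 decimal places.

4.29%

(1 + r)^14 = 19,500/10,830 = 1.80055.
1 + r = 1.80055^(1/14) ≈ 1.042902, so r ≈ 0.0429015.
r ≈ 4.29015%.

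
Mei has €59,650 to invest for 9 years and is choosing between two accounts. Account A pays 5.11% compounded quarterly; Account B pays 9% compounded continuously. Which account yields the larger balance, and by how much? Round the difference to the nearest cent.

Account B, by €39,881.95

A: (1 + 0.012775)^36 ≈ 1.5793086218, so 59,650 × 1.5793086218 ≈ 94,205.7593.
B: e^(0.09·9) = e^0.81 ≈ 2.24790798668, so 59,650 × 2.24790798668 ≈ 134,087.7114.
Difference ≈ 39,881.9521 in favor of B.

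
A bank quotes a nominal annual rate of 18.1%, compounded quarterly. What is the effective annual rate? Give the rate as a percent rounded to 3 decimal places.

19.366%

One year is 4 periods at 0.04525 each: (1 + 0.04525)^4 ≈ 1.19366.
EAR = 1.19366 − 1 ≈ 19.36602%.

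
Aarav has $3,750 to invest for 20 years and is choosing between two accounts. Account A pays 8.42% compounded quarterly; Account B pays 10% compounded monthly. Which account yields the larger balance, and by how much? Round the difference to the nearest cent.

A: (1 + 0.02105)^80 ≈ 5.2937176393, so 3,750 × 5.2937176393 ≈ 19,851.4411.
B: (1 + 0.1/12)^240 ≈ 7.3280736332, so 3,750 × 7.3280736332 ≈ 27,480.2761.
Difference ≈ 7,628.8350 in favor of B.

Account B, by $7,628.83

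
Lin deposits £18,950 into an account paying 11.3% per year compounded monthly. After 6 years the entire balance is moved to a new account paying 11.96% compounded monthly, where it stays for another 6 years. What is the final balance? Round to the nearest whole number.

£75,996

Phase 1: 18,950·(1 + 0.113/12)^72 ≈ 37,212.0108.
Phase 2: 37,212.0108·(1 + 0.1196/12)^72 ≈ 75,995.8798.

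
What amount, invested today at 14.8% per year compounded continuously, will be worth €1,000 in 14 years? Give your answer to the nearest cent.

P = A·e^(−rt) = 1,000·e^(−2.072).
e^(−2.072) ≈ 0.125933662, so P ≈ 125.9337.

€125.93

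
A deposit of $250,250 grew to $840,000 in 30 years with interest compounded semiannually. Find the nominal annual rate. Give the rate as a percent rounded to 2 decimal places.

4.08%

The 60-period growth factor is 840,000/250,250 = 3.35664.
r/2 = 3.35664^(1/60) − 1 ≈ 0.0203874, so r ≈ 2·0.0203874 = 4.07748%.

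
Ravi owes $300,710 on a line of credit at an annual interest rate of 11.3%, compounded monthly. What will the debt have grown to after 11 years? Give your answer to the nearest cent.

Periodic rate = 11.3%/12 = 0.00941667; periods = 12·11 = 132.
A = 300,710·(1 + 0.113/12)^132 ≈ 300,710·3.445896230283 ≈ 1,036,215.4554.

$1,036,215.46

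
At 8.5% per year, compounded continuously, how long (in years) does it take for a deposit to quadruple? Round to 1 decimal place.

16.3 years

e^(0.085t) = 4, so 0.085t = ln 4 ≈ 1.3863.
t ≈ 1.3863/0.085 ≈ 16.3093.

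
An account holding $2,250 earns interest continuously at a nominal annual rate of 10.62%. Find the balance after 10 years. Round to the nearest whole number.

A = P·e^(rt) = 2,250·e^(0.1062·10) = 2,250·e^1.062.
e^1.062 ≈ 2.892149508, so A ≈ 6,507.3364.

$6,507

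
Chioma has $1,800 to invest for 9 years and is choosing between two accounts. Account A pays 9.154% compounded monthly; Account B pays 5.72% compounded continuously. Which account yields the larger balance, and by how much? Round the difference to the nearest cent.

Account A growth factor: (1 + 0.09154/12)^108 ≈ 2.272165974; balance ≈ 4,089.8988.
Account B growth factor: e^(0.0572·9) = e^0.5148 ≈ 1.673303808; balance ≈ 3,011.9469.
Account A is larger by 1,077.9519.

Account A, by $1,077.95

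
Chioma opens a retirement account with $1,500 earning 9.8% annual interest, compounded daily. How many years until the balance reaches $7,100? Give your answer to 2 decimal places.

We need (1 + 0.000268493)^(365t) = 4.7333, so 365t = ln 4.7333 / ln 1.000268 ≈ 5790.9796.
t ≈ 5790.9796/365 = 15.8657 years.

15.87 years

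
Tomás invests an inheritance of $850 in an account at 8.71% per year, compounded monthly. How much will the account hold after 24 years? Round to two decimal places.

$6,823.22

Growth factor = (1 + 0.0871/12)^288 ≈ 8.027315001.
A ≈ 850 × 8.027315001 ≈ 6,823.2178.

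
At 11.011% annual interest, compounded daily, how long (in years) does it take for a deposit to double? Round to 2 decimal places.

6.30 years

(1 + 0.000301671)^(365t) = 2.
365t = ln 2 / ln(1 + 0.000301671) ≈ 0.69315/0.000301626 ≈ 2298.0372.
t ≈ 6.2960.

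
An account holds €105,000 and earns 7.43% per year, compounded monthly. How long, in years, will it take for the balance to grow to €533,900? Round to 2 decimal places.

21.96 years

We need (1 + 0.00619167)^(12t) = 5.0848, so 12t = ln 5.0848 / ln 1.006192 ≈ 263.4634.
t ≈ 263.4634/12 = 21.9553 years.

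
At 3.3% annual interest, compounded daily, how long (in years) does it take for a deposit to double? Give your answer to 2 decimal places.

21.01 years

(1 + 0.000090411)^(365t) = 2.
365t = ln 2 / ln(1 + 0.000090411) ≈ 0.69315/9.04069e-05 ≈ 7666.9745.
t ≈ 21.0054.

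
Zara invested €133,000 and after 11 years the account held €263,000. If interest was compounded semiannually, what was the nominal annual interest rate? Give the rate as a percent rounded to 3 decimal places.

6.295%

(1 + r/2)^22 = 263,000/133,000 = 1.97744.
1 + r/2 = 1.97744^(1/22) ≈ 1.031476, so r/2 ≈ 0.0314764.
r ≈ 2·0.0314764 = 6.29527%.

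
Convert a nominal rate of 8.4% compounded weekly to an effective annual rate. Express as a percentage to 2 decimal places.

8.76%

EAR = (1 + 8.4%/52)^52 − 1 = (1 + 0.00161538)^52 − 1.
(1 + 0.00161538)^52 ≈ 1.087555, so EAR ≈ 8.75552%.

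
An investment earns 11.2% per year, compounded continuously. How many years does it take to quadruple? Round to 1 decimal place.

12.4 years

e^(0.112t) = 4, so 0.112t = ln 4 ≈ 1.3863.
t ≈ 1.3863/0.112 ≈ 12.3776.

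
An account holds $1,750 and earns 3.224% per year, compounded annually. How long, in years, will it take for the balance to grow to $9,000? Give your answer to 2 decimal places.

51.61 years

(1 + 0.03224)^t = 9,000/1,750 = 5.1429.
t·ln(1 + 0.03224) = ln(5.1429); t = 1.6376/0.0317312 ≈ 51.6088.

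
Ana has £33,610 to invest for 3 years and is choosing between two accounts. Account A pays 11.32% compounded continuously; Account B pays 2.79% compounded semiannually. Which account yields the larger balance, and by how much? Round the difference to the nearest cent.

A: e^(0.1132·3) = e^0.3396 ≈ 1.4043857239, so 33,610 × 1.4043857239 ≈ 47,201.4042.
B: (1 + 0.01395)^6 ≈ 1.0866739028, so 33,610 × 1.0866739028 ≈ 36,523.1099.
Difference ≈ 10,678.2943 in favor of A.

Account A, by £10,678.29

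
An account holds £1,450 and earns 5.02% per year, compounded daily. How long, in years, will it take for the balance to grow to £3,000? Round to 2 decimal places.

(1 + 0.000137534)^(365t) = 3,000/1,450 = 2.069.
365t·ln(1 + 0.000137534) = ln(2.069); 365t = 0.72705/0.000137525 ≈ 5286.6740.
t ≈ 14.4840 years.

14.48 years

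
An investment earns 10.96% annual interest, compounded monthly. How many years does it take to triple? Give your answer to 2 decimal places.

(1 + 0.00913333)^(12t) = 3.
12t = ln 3 / ln(1 + 0.00913333) ≈ 1.0986/0.00909188 ≈ 120.8345.
t ≈ 10.0695.

10.07 years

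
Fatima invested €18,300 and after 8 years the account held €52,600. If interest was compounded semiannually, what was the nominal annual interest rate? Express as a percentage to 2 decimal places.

13.64%

The 16-period growth factor is 52,600/18,300 = 2.87432.
r/2 = 2.87432^(1/16) − 1 ≈ 0.0682144, so r ≈ 2·0.0682144 = 13.64287%.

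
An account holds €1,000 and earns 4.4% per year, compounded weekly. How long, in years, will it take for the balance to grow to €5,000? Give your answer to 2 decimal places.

36.59 years

(1 + 0.000846154)^(52t) = 5,000/1,000 = 5.
52t·ln(1 + 0.000846154) = ln(5); 52t = 1.6094/0.000845796 ≈ 1902.8676.
t ≈ 36.5936 years.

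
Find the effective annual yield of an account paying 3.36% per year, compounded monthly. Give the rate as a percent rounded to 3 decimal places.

3.412%

One year is 12 periods at 0.0028 each: (1 + 0.0028)^12 ≈ 1.034122.
EAR = 1.034122 − 1 ≈ 3.41223%.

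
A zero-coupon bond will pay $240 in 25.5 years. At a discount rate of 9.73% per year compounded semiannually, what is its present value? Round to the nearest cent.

Periodic rate = 9.73%/2 = 0.04865; 51 periods.
P = 240/(1 + 0.04865)^51 ≈ 240/11.2760923 ≈ 21.2840.

$21.28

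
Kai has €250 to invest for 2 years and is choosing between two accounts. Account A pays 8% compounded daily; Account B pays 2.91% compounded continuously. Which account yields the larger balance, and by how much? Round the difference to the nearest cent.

Account A growth factor: (1 + 0.08/365)^730 ≈ 1.1734903; balance ≈ 293.3726.
Account B growth factor: e^(0.0291·2) = e^0.0582 ≈ 1.05992696; balance ≈ 264.9817.
Account A is larger by 28.3908.

Account A, by €28.39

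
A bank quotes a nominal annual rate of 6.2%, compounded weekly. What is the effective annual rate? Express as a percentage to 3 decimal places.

6.392%

EAR = (1 + 6.2%/52)^52 − 1 = (1 + 0.00119231)^52 − 1.
(1 + 0.00119231)^52 ≈ 1.063923, so EAR ≈ 6.39231%.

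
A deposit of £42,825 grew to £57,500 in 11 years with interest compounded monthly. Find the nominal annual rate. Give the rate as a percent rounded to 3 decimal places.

2.682%

(1 + r/12)^132 = 57,500/42,825 = 1.34267.
1 + r/12 = 1.34267^(1/132) ≈ 1.002235, so r/12 ≈ 0.00223479.
r ≈ 12·0.00223479 = 2.68175%.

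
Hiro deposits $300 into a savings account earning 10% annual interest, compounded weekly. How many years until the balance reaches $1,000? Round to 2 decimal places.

12.05 years

We need (1 + 0.00192308)^(52t) = 3.3333, so 52t = ln 3.3333 / ln 1.001923 ≈ 626.6677.
t ≈ 626.6677/52 = 12.0513 years.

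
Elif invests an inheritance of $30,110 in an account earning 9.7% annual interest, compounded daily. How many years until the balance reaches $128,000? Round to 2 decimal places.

14.92 years

We need (1 + 0.000265753)^(365t) = 4.2511, so 365t = ln 4.2511 / ln 1.000266 ≈ 5446.2711.
t ≈ 5446.2711/365 = 14.9213 years.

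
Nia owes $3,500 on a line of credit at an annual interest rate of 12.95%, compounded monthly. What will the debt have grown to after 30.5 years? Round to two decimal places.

$177,923.36

Growth factor = (1 + 0.1295/12)^366 ≈ 50.8352446471.
A ≈ 3,500 × 50.8352446471 ≈ 177,923.3563.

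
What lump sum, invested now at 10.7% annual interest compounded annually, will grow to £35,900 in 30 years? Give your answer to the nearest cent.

£1,700.85

Annual rate = 10.7% = 0.107; 30 periods.
P = 35,900/(1 + 0.107)^30 ≈ 35,900/21.10710285 ≈ 1,700.8492.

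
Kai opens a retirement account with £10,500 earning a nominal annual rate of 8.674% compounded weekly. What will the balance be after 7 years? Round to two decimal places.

Periodic rate = 8.674%/52 = 0.00166808; periods = 52·7 = 364.
A = 10,500·(1 + 0.08674/52)^364 ≈ 10,500·1.8343205693 ≈ 19,260.3660.

£19,260.37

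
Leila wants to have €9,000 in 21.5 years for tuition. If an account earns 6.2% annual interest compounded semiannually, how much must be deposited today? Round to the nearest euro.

Growth factor = (1 + 0.031)^43 ≈ 3.716401333.
P = 9,000/3.716401333 ≈ 2,421.6975.

€2,422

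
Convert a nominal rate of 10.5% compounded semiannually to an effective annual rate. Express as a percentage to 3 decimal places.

EAR = (1 + 10.5%/2)^2 − 1 = (1 + 0.0525)^2 − 1.
(1 + 0.0525)^2 ≈ 1.107756, so EAR ≈ 10.77562%.

10.776%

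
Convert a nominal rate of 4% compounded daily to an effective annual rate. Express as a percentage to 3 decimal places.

EAR = (1 + 4%/365)^365 − 1 = (1 + 0.000109589)^365 − 1.
(1 + 0.000109589)^365 ≈ 1.040808, so EAR ≈ 4.08085%.

4.081%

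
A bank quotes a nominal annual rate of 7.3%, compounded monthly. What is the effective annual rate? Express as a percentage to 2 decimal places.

7.55%

One year is 12 periods at 0.00608333 each: (1 + 0.00608333)^12 ≈ 1.075493.
EAR = 1.075493 − 1 ≈ 7.54927%.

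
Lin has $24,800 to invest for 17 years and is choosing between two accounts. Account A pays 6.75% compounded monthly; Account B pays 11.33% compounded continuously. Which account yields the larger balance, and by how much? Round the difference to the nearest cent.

Account B, by $92,317.98

Account A growth factor: (1 + 0.005625)^204 ≈ 3.1401943973; balance ≈ 77,876.8211.
Account B growth factor: e^(0.1133·17) = e^1.9261 ≈ 6.86269347832; balance ≈ 170,194.7983.
Account B is larger by 92,317.9772.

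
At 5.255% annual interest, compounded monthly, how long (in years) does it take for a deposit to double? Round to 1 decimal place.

(1 + 0.00437917)^(12t) = 2.
12t = ln 2 / ln(1 + 0.00437917) ≈ 0.69315/0.00436961 ≈ 158.6292.
t ≈ 13.2191.

13.2 years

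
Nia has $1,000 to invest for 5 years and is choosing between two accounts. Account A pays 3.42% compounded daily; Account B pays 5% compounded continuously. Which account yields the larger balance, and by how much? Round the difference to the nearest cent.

Account B, by $97.54

A: (1 + 0.0342/365)^1825 ≈ 1.186481244, so 1,000 × 1.186481244 ≈ 1,186.4812.
B: e^(0.05·5) = e^0.25 ≈ 1.284025417, so 1,000 × 1.284025417 ≈ 1,284.0254.
Difference ≈ 97.5442 in favor of B.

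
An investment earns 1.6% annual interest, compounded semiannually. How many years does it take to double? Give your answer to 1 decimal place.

43.5 years

(1 + 0.008)^(2t) = 2.
2t = ln 2 / ln(1 + 0.008) ≈ 0.69315/0.00796817 ≈ 86.9895.
t ≈ 43.4948.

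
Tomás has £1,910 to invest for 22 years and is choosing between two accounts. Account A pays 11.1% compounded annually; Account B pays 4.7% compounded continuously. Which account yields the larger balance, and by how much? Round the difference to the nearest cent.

A: (1 + 0.111)^22 ≈ 10.132329319, so 1,910 × 10.132329319 ≈ 19,352.7490.
B: e^(0.047·22) = e^1.034 ≈ 2.812292536, so 1,910 × 2.812292536 ≈ 5,371.4787.
Difference ≈ 13,981.2703 in favor of A.

Account A, by £13,981.27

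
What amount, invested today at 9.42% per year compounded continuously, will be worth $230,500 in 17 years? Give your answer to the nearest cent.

$46,472.04

P = A·e^(−rt) = 230,500·e^(−1.6014).
e^(−1.6014) ≈ 0.201614060636, so P ≈ 46,472.0410.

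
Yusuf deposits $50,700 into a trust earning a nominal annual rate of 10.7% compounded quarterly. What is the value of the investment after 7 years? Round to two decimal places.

$106,174.42

Periodic rate = 10.7%/4 = 0.02675; periods = 4·7 = 28.
A = 50,700·(1 + 0.02675)^28 ≈ 50,700·2.09416994647 ≈ 106,174.4163.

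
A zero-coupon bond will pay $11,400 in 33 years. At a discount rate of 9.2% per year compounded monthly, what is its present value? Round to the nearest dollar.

Periodic rate = 9.2%/12 = 0.00766667; 396 periods.
P = 11,400/(1 + 0.092/12)^396 ≈ 11,400/20.58208718 ≈ 553.8797.

$554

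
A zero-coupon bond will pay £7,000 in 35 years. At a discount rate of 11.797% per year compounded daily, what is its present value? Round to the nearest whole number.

£113

Growth factor = (1 + 0.11797/365)^12775 ≈ 62.07124847.
P = 7,000/62.07124847 ≈ 112.7736.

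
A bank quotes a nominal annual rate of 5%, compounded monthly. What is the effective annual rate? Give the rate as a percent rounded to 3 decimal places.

5.116%

One year is 12 periods at 0.00416667 each: (1 + 0.00416667)^12 ≈ 1.051162.
EAR = 1.051162 − 1 ≈ 5.11619%.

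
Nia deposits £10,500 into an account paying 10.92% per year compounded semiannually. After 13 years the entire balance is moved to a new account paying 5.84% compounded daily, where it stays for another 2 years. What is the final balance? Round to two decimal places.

After 13 years at 10.92%: 10,500 × 3.9836570372 ≈ 41,828.3989.
Then 2 years at 5.84%: 41,828.3989 × 1.1238841278 ≈ 47,010.2736.

£47,010.27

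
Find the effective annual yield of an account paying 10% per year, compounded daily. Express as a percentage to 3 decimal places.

EAR = (1 + 10%/365)^365 − 1 = (1 + 0.000273973)^365 − 1.
(1 + 0.000273973)^365 ≈ 1.105156, so EAR ≈ 10.51558%.

10.516%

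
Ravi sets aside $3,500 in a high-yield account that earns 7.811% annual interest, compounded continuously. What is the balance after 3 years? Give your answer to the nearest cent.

A = P·e^(rt) = 3,500·e^(0.07811·3) = 3,500·e^0.23433.
e^0.23433 ≈ 1.264061564, so A ≈ 4,424.2155.

$4,424.22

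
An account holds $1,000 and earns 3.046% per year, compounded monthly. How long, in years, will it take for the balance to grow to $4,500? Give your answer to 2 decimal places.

(1 + 0.00253833)^(12t) = 4,500/1,000 = 4.5.
12t·ln(1 + 0.00253833) = ln(4.5); 12t = 1.5041/0.00253512 ≈ 593.2970.
t ≈ 49.4414 years.

49.44 years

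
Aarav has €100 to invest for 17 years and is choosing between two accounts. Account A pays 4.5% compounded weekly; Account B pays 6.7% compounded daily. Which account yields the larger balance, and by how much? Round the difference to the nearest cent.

Account B, by €97.50

A: (1 + 0.045/52)^884 ≈ 2.14828356, so 100 × 2.14828356 ≈ 214.8284.
B: (1 + 0.067/365)^6205 ≈ 3.12331668, so 100 × 3.12331668 ≈ 312.3317.
Difference ≈ 97.5033 in favor of B.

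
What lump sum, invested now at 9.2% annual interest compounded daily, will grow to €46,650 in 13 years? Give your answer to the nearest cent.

€14,109.15

Growth factor = (1 + 0.092/365)^4745 ≈ 3.3063646625.
P = 46,650/3.3063646625 ≈ 14,109.1515.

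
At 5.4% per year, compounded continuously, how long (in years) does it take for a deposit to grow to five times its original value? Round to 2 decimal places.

e^(0.054t) = 5, so 0.054t = ln 5 ≈ 1.6094.
t ≈ 1.6094/0.054 ≈ 29.8044.

29.80 years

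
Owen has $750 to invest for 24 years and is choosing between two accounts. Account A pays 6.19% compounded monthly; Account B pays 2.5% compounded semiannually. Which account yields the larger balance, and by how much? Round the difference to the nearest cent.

Account A, by $1,939.07

Account A growth factor: (1 + 0.0619/12)^288 ≈ 4.400778758; balance ≈ 3,300.5841.
Account B growth factor: (1 + 0.0125)^48 ≈ 1.815354853; balance ≈ 1,361.5161.
Account A is larger by 1,939.0679.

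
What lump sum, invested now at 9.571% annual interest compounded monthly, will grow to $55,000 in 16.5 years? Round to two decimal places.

$11,408.77

Growth factor = (1 + 0.09571/12)^198 ≈ 4.8208511992.
P = 55,000/4.8208511992 ≈ 11,408.7736.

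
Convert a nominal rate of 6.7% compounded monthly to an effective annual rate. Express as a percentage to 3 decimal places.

One year is 12 periods at 0.00558333 each: (1 + 0.00558333)^12 ≈ 1.069096.
EAR = 1.069096 − 1 ≈ 6.90962%.

6.910%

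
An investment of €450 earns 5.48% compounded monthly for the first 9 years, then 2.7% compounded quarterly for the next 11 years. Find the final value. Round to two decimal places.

Phase 1: 450·(1 + 0.0548/12)^108 ≈ 736.0697.
Phase 2: 736.0697·(1 + 0.00675)^44 ≈ 989.6259.

€989.63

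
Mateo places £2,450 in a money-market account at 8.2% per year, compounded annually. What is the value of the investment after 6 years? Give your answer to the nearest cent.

£3,931.24

Annual rate = 8.2% = 0.082; years = 6.
A = 2,450·(1 + 0.082)^6 ≈ 2,450·1.604588091 ≈ 3,931.2408.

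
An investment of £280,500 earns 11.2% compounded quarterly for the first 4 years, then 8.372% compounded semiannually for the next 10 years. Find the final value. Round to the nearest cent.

£990,854.74

After 4 years at 11.2%: 280,500 × 1.55557098713 ≈ 436,337.6619.
Then 10 years at 8.372%: 436,337.6619 × 2.27084394872 ≈ 990,854.7391.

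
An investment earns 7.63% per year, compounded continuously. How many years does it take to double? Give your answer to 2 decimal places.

9.08 years

e^(0.0763t) = 2, so 0.0763t = ln 2 ≈ 0.69315.
t ≈ 0.69315/0.0763 ≈ 9.0845.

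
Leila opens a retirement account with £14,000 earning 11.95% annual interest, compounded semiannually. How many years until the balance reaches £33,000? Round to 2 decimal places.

(1 + 0.05975)^(2t) = 33,000/14,000 = 2.3571.
2t·ln(1 + 0.05975) = ln(2.3571); 2t = 0.85745/0.058033 ≈ 14.7752.
t ≈ 7.3876 years.

7.39 years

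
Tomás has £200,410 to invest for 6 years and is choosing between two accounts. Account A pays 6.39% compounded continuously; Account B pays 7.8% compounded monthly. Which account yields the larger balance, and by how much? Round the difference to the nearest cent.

Account B, by £25,475.35

A: e^(0.0639·6) = e^0.3834 ≈ 1.46726481863, so 200,410 × 1.46726481863 ≈ 294,054.5423.
B: (1 + 0.0065)^72 ≈ 1.59438097752, so 200,410 × 1.59438097752 ≈ 319,529.8917.
Difference ≈ 25,475.3494 in favor of B.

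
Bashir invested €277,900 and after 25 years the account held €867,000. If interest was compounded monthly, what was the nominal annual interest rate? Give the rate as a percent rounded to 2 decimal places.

The 300-period growth factor is 867,000/277,900 = 3.11983.
r/12 = 3.11983^(1/300) − 1 ≈ 0.00379979, so r ≈ 12·0.00379979 = 4.55975%.

4.56%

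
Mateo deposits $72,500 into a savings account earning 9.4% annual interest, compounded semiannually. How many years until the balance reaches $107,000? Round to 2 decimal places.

4.24 years

(1 + 0.047)^(2t) = 107,000/72,500 = 1.4759.
2t·ln(1 + 0.047) = ln(1.4759); 2t = 0.38924/0.0459289 ≈ 8.4749.
t ≈ 4.2374 years.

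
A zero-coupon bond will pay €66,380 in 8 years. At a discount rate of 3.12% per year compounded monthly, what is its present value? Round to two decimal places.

€51,734.23

Periodic rate = 3.12%/12 = 0.0026; 96 periods.
P = 66,380/(1 + 0.0026)^96 ≈ 66,380/1.2830962231 ≈ 51,734.2338.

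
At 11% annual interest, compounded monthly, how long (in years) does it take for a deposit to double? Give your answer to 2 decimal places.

6.33 years

(1 + 0.00916667)^(12t) = 2.
12t = ln 2 / ln(1 + 0.00916667) ≈ 0.69315/0.00912491 ≈ 75.9621.
t ≈ 6.3302.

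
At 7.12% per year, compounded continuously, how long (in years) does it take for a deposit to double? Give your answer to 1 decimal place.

e^(0.0712t) = 2, so 0.0712t = ln 2 ≈ 0.69315.
t ≈ 0.69315/0.0712 ≈ 9.7352.

9.7 years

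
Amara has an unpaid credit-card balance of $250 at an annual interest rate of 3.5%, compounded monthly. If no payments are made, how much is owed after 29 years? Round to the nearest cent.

Growth factor = (1 + 0.035/12)^348 ≈ 2.7552899.
A ≈ 250 × 2.7552899 ≈ 688.8225.

$688.82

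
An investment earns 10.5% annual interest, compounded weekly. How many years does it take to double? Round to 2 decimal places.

(1 + 0.00201923)^(52t) = 2.
52t = ln 2 / ln(1 + 0.00201923) ≈ 0.69315/0.00201719 ≈ 343.6193.
t ≈ 6.6081.

6.61 years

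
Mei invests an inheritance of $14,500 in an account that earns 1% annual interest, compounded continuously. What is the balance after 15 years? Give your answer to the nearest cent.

A = P·e^(rt) = 14,500·e^(0.01·15) = 14,500·e^0.15.
e^0.15 ≈ 1.1618342427, so A ≈ 16,846.5965.

$16,846.60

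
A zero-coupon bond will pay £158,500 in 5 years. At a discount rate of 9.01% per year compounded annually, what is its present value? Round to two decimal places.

£102,966.88

Annual rate = 9.01% = 0.0901; 5 periods.
P = 158,500/(1 + 0.0901)^5 ≈ 158,500/1.53932987522 ≈ 102,966.8835.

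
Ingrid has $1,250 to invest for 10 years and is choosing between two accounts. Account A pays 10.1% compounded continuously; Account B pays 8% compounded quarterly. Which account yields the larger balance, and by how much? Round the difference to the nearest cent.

A: e^(0.101·10) = e^1.01 ≈ 2.745601015, so 1,250 × 2.745601015 ≈ 3,432.0013.
B: (1 + 0.02)^40 ≈ 2.208039664, so 1,250 × 2.208039664 ≈ 2,760.0496.
Difference ≈ 671.9517 in favor of A.

Account A, by $671.95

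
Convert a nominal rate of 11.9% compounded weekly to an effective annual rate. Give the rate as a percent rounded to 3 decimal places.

One year is 52 periods at 0.00228846 each: (1 + 0.00228846)^52 ≈ 1.126217.
EAR = 1.126217 − 1 ≈ 12.62168%.

12.622%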